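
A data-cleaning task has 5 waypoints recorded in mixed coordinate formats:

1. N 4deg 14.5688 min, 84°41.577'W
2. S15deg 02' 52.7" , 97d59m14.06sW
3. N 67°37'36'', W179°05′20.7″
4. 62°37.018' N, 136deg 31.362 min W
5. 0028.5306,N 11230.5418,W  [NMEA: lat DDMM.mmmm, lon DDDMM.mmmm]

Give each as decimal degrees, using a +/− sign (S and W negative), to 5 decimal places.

1. 4.24281, -84.69295
2. -15.04797, -97.98724
3. 67.62667, -179.08908
4. 62.61697, -136.52270
5. 0.47551, -112.50903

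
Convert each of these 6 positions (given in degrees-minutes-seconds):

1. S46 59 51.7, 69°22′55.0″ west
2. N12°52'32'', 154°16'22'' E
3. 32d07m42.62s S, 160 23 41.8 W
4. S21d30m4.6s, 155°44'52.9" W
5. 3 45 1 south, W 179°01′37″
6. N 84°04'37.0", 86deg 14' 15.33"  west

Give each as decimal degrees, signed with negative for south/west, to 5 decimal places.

1. -46.99769, -69.38194
2. 12.87556, 154.27278
3. -32.12851, -160.39494
4. -21.50128, -155.74803
5. -3.75028, -179.02694
6. 84.07694, -86.23759

Point 1:
  φ: 46° + 59/60 + 51.7/3600 = 46 + 0.983333 + 0.014361 = 46.997694
  hemisphere S, so the sign is −
  Lon: 69° + 22/60 + 55/3600 = 69 + 0.366667 + 0.015278 = 69.381944
  W ⇒ negate
Point 2:
  φ: 12° + 52/60 + 32/3600 = 12 + 0.866667 + 0.008889 = 12.875556
  N ⇒ keep positive
  λ: 16′ + 22″ = 16.36667′; 154 + 16.36667/60 = 154.272778
  E ⇒ keep positive
Point 3:
  φ: 32 + 7/60 + 42.62/3600 = 32.128506
  S ⇒ negate
  Longitude: 23′ + 41.8″ = 23.69667′; 160 + 23.69667/60 = 160.394944
  W → negative
Point 4:
  φ: 21 + 30/60 + 4.6/3600 = 21.501278
  S ⇒ negate
  Longitude: 155° + 44/60 + 52.9/3600 = 155 + 0.733333 + 0.014694 = 155.748028
  W → negative
Point 5:
  φ: 3 + 45/60 + 1/3600 = 3.750278
  hemisphere S, so the sign is −
  Longitude: 179 + 1/60 + 37/3600 = 179.026944
  hemisphere W, so the sign is −
Point 6:
  Latitude: 4′ + 37″ = 4.61667′; 84 + 4.61667/60 = 84.076944
  N ⇒ keep positive
  Longitude: 86° + 14/60 + 15.33/3600 = 86 + 0.233333 + 0.004258 = 86.237592
  hemisphere W, so the sign is −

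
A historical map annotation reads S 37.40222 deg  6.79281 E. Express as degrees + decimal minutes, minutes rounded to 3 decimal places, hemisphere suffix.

Lat: minutes = (37.402220 − 37) × 60 = 24.13320
Longitude: minutes = (6.792810 − 6) × 60 = 47.56860

37° 24.133′ S, 6° 47.569′ E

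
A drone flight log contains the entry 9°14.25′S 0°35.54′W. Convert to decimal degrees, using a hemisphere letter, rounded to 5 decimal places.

9.23750° S, 0.59233° W

Lat: 14.25′ = 0.237500°; total 9.237500
Lon: 35.54′ = 0.592333°; total 0.592333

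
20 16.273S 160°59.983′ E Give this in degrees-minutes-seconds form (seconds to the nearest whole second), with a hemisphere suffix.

Latitude: 16.27300′ → 16′ and 0.27300 × 60 = 16.38″
Longitude: 59.98300′ → 59′ and 0.98300 × 60 = 58.98″

20°16′16″ S, 160°59′59″ E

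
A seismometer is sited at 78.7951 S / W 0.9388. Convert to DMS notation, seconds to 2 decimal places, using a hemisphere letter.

78°47′42.36″ S, 0°56′19.68″ W

Latitude: 0.795100° → 47.70600′; 0.70600 × 60 = 42.3600″
λ: 0.938800 × 60 = 56.32800′ → 56′, remainder × 60 = 19.6800″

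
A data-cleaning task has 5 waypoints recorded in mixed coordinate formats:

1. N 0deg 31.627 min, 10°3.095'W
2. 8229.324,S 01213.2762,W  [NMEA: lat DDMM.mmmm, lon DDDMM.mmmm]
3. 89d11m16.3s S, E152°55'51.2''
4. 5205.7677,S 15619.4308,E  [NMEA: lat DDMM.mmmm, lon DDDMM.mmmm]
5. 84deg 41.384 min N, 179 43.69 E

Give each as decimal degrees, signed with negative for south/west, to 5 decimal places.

Point 1:
  Lat: 31.627′ = 0.527117°; total 0.527117
  N → positive
  λ: 10 + 3.095/60 = 10.051583
  hemisphere W, so the sign is −
Point 2:
  φ: degrees = first 2 digits = 82, minutes = 29.324; 82 + 29.324/60 = 82.488733
  hemisphere S, so the sign is −
  λ: degrees = first 3 digits = 12, minutes = 13.2762; 12 + 13.2762/60 = 12.221270
  W ⇒ negate
Point 3:
  φ: 89° + 11/60 + 16.3/3600 = 89 + 0.183333 + 0.004528 = 89.187861
  S → negative
  Lon: 152° + 55/60 + 51.2/3600 = 152 + 0.916667 + 0.014222 = 152.930889
  E → positive
Point 4:
  φ: degrees = first 2 digits = 52, minutes = 5.7677; 52 + 5.7677/60 = 52.096128
  S → negative
  λ: split at 3 digits → 156° and 19.4308′; 156 + 19.4308/60 = 156.323847
  E ⇒ keep positive
Point 5:
  Lat: 41.384′ = 0.689733°; total 84.689733
  N ⇒ keep positive
  Longitude: 43.69′ = 0.728167°; total 179.728167
  E ⇒ keep positive

1. 0.52712, -10.05158
2. -82.48873, -12.22127
3. -89.18786, 152.93089
4. -52.09613, 156.32385
5. 84.68973, 179.72817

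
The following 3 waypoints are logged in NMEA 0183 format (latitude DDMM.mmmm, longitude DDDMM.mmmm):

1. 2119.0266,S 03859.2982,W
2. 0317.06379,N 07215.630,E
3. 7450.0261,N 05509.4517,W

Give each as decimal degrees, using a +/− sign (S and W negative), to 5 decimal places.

Point 1:
  φ: split at 2 digits → 21° and 19.0266′; 21 + 19.0266/60 = 21.317110
  hemisphere S, so the sign is −
  λ: degrees = first 3 digits = 38, minutes = 59.2982; 38 + 59.2982/60 = 38.988303
  hemisphere W, so the sign is −
Point 2:
  φ: split at 2 digits → 03° and 17.06379′; 3 + 17.06379/60 = 3.284397
  N ⇒ keep positive
  Lon: split at 3 digits → 072° and 15.63′; 72 + 15.63/60 = 72.260500
  E → positive
Point 3:
  φ: split at 2 digits → 74° and 50.0261′; 74 + 50.0261/60 = 74.833768
  N → positive
  Lon: split at 3 digits → 055° and 9.4517′; 55 + 9.4517/60 = 55.157528
  hemisphere W, so the sign is −

1. -21.31711, -38.98830
2. 3.28440, 72.26050
3. 74.83377, -55.15753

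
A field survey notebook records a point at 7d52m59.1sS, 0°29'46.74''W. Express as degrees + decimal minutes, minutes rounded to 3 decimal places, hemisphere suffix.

7° 52.985′ S, 0° 29.779′ W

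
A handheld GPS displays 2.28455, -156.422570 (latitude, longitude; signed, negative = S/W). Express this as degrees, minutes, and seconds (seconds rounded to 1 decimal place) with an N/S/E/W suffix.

2°17′4.4″ N, 156°25′21.3″ W

φ: 0.284550° → 17.07300′; 0.07300 × 60 = 4.380″
Longitude is negative → W; |value| = 156.422570
Longitude: 0.422570 × 60 = 25.35420′ → 25′, remainder × 60 = 21.252″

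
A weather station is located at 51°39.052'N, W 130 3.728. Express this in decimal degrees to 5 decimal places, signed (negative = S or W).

51.65087, -130.06213

φ: 51 + 39.052/60 = 51.650867
N → positive
Lon: 3.728′ = 0.062133°; total 130.062133
W ⇒ negate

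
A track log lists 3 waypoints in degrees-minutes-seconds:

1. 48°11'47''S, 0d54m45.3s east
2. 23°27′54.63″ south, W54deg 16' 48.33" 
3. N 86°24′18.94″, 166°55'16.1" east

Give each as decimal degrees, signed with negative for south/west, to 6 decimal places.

Point 1:
  Lat: 48 + 11/60 + 47/3600 = 48.1963889
  S → negative
  Lon: 0° + 54/60 + 45.3/3600 = 0 + 0.900000 + 0.012583 = 0.9125833
  E ⇒ keep positive
Point 2:
  φ: 27′ + 54.63″ = 27.91050′; 23 + 27.91050/60 = 23.4651750
  S ⇒ negate
  λ: 54° + 16/60 + 48.33/3600 = 54 + 0.266667 + 0.013425 = 54.2800917
  W → negative
Point 3:
  φ: 86° + 24/60 + 18.94/3600 = 86 + 0.400000 + 0.005261 = 86.4052611
  N → positive
  Lon: 166 + 55/60 + 16.1/3600 = 166.9211389
  E → positive

1. -48.196389, 0.912583
2. -23.465175, -54.280092
3. 86.405261, 166.921139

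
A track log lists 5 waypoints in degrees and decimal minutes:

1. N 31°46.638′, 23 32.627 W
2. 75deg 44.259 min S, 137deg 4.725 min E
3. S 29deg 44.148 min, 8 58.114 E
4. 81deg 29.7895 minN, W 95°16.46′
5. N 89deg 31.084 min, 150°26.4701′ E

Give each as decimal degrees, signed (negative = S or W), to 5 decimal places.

1. 31.77730, -23.54378
2. -75.73765, 137.07875
3. -29.73580, 8.96857
4. 81.49649, -95.27433
5. 89.51807, 150.44117

Point 1:
  Lat: 31 + 46.638/60 = 31.777300
  N → positive
  λ: 32.627′ = 0.543783°; total 23.543783
  hemisphere W, so the sign is −
Point 2:
  φ: 44.259′ = 0.737650°; total 75.737650
  S → negative
  Longitude: 137 + 4.725/60 = 137.078750
  E → positive
Point 3:
  Lat: 44.148′ = 0.735800°; total 29.735800
  S ⇒ negate
  Longitude: 58.114′ = 0.968567°; total 8.968567
  E ⇒ keep positive
Point 4:
  Lat: 29.7895′ = 0.496492°; total 81.496492
  N ⇒ keep positive
  Lon: 16.46′ = 0.274333°; total 95.274333
  W → negative
Point 5:
  Lat: 31.084′ = 0.518067°; total 89.518067
  N → positive
  Lon: 26.4701′ = 0.441168°; total 150.441168
  E → positive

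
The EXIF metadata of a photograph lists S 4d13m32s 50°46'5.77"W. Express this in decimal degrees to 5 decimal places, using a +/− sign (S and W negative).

Latitude: 4° + 13/60 + 32/3600 = 4 + 0.216667 + 0.008889 = 4.225556
S → negative
Lon: 50 + 46/60 + 5.77/3600 = 50.768269
W → negative

-4.22556, -50.76827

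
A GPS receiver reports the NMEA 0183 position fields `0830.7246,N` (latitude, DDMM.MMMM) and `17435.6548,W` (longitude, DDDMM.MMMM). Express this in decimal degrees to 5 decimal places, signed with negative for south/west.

8.51208, -174.59425

Lat: degrees = first 2 digits = 8, minutes = 30.7246; 8 + 30.7246/60 = 8.512077
N → positive
Longitude: split at 3 digits → 174° and 35.6548′; 174 + 35.6548/60 = 174.594247
W ⇒ negate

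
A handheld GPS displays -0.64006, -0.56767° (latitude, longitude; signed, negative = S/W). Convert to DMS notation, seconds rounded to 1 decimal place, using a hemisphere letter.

0°38′24.2″ S, 0°34′3.6″ W

Latitude is negative → S; |value| = 0.640060
Lat: 0.640060° → 38.40360′; 0.40360 × 60 = 24.216″
Longitude is negative → W; |value| = 0.567670
Lon: 0.567670 × 60 = 34.06020′ → 34′, remainder × 60 = 3.612″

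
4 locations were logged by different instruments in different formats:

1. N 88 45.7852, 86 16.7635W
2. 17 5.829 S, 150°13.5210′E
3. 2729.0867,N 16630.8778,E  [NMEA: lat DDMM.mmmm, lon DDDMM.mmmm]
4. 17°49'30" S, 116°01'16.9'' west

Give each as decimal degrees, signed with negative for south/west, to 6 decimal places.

Point 1:
  Latitude: 45.7852′ = 0.763087°; total 88.7630867
  N → positive
  Lon: 86 + 16.7635/60 = 86.2793917
  W → negative
Point 2:
  Latitude: 17 + 5.829/60 = 17.0971500
  S → negative
  Lon: 13.521′ = 0.225350°; total 150.2253500
  E → positive
Point 3:
  Latitude: split at 2 digits → 27° and 29.0867′; 27 + 29.0867/60 = 27.4847783
  N ⇒ keep positive
  Lon: degrees = first 3 digits = 166, minutes = 30.8778; 166 + 30.8778/60 = 166.5146300
  E → positive
Point 4:
  Latitude: 49′ + 30″ = 49.50000′; 17 + 49.50000/60 = 17.8250000
  S ⇒ negate
  Lon: 116 + 1/60 + 16.9/3600 = 116.0213611
  W ⇒ negate

1. 88.763087, -86.279392
2. -17.097150, 150.225350
3. 27.484778, 166.514630
4. -17.825000, -116.021361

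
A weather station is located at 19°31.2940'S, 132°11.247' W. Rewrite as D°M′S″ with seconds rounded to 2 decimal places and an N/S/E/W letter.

19°31′17.64″ S, 132°11′14.82″ W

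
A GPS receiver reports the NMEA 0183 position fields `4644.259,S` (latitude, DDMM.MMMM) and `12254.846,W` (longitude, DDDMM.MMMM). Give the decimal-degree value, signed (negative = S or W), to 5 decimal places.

-46.73765, -122.91410

Lat: degrees = first 2 digits = 46, minutes = 44.259; 46 + 44.259/60 = 46.737650
S ⇒ negate
Lon: degrees = first 3 digits = 122, minutes = 54.846; 122 + 54.846/60 = 122.914100
W → negative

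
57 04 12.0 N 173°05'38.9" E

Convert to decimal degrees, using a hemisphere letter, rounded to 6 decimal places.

Latitude: 57 + 4/60 + 12/3600 = 57.0700000
λ: 5′ + 38.9″ = 5.64833′; 173 + 5.64833/60 = 173.0941389

57.070000° N, 173.094139° E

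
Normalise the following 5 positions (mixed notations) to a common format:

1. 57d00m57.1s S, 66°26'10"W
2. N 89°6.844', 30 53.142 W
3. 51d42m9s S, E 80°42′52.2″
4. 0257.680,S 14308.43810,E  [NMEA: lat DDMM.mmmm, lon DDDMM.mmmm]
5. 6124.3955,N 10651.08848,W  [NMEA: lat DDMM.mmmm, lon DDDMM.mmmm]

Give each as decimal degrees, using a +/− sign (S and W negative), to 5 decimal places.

1. -57.01586, -66.43611
2. 89.11407, -30.88570
3. -51.70250, 80.71450
4. -2.96133, 143.14064
5. 61.40659, -106.85147

Point 1:
  Latitude: 57° + 0/60 + 57.1/3600 = 57 + 0.000000 + 0.015861 = 57.015861
  hemisphere S, so the sign is −
  Longitude: 66° + 26/60 + 10/3600 = 66 + 0.433333 + 0.002778 = 66.436111
  hemisphere W, so the sign is −
Point 2:
  Latitude: 6.844′ = 0.114067°; total 89.114067
  N → positive
  Longitude: 53.142′ = 0.885700°; total 30.885700
  W → negative
Point 3:
  Latitude: 51° + 42/60 + 9/3600 = 51 + 0.700000 + 0.002500 = 51.702500
  hemisphere S, so the sign is −
  λ: 80° + 42/60 + 52.2/3600 = 80 + 0.700000 + 0.014500 = 80.714500
  E ⇒ keep positive
Point 4:
  Lat: split at 2 digits → 02° and 57.68′; 2 + 57.68/60 = 2.961333
  hemisphere S, so the sign is −
  Lon: split at 3 digits → 143° and 8.4381′; 143 + 8.4381/60 = 143.140635
  E ⇒ keep positive
Point 5:
  φ: split at 2 digits → 61° and 24.3955′; 61 + 24.3955/60 = 61.406592
  N ⇒ keep positive
  λ: degrees = first 3 digits = 106, minutes = 51.08848; 106 + 51.08848/60 = 106.851475
  W ⇒ negate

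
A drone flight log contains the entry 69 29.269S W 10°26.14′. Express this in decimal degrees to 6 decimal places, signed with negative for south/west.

-69.487817, -10.435667

Latitude: 69 + 29.269/60 = 69.4878167
S ⇒ negate
λ: 10 + 26.14/60 = 10.4356667
W → negative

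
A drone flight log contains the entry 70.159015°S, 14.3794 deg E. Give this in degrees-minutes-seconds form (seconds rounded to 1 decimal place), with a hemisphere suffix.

Lat: 0.159015 × 60 = 9.54090′ → 9′, remainder × 60 = 32.454″
Lon: whole degrees 14; 22.76400′ → 22′ and 45.840″

70°09′32.5″ S, 14°22′45.8″ E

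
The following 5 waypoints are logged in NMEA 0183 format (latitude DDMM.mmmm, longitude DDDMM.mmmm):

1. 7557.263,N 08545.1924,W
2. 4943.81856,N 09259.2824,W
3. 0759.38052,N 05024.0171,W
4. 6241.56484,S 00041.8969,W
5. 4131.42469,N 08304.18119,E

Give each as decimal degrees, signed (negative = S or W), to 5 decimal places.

Point 1:
  φ: degrees = first 2 digits = 75, minutes = 57.263; 75 + 57.263/60 = 75.954383
  N → positive
  λ: split at 3 digits → 085° and 45.1924′; 85 + 45.1924/60 = 85.753207
  W → negative
Point 2:
  Lat: split at 2 digits → 49° and 43.81856′; 49 + 43.81856/60 = 49.730309
  N → positive
  λ: split at 3 digits → 092° and 59.2824′; 92 + 59.2824/60 = 92.988040
  W ⇒ negate
Point 3:
  φ: degrees = first 2 digits = 7, minutes = 59.38052; 7 + 59.38052/60 = 7.989675
  N → positive
  λ: split at 3 digits → 050° and 24.0171′; 50 + 24.0171/60 = 50.400285
  W → negative
Point 4:
  φ: degrees = first 2 digits = 62, minutes = 41.56484; 62 + 41.56484/60 = 62.692747
  S → negative
  Longitude: degrees = first 3 digits = 0, minutes = 41.8969; 0 + 41.8969/60 = 0.698282
  W → negative
Point 5:
  Latitude: degrees = first 2 digits = 41, minutes = 31.42469; 41 + 31.42469/60 = 41.523745
  N ⇒ keep positive
  Lon: split at 3 digits → 083° and 4.18119′; 83 + 4.18119/60 = 83.069687
  E ⇒ keep positive

1. 75.95438, -85.75321
2. 49.73031, -92.98804
3. 7.98968, -50.40029
4. -62.69275, -0.69828
5. 41.52374, 83.06969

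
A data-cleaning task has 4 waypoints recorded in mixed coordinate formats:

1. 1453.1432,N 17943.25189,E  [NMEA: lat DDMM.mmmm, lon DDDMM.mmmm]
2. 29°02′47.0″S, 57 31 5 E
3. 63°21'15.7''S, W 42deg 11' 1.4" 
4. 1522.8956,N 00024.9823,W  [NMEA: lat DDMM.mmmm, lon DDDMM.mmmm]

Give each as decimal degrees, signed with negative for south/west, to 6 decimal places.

1. 14.885720, 179.720865
2. -29.046389, 57.518056
3. -63.354361, -42.183722
4. 15.381593, -0.416372

Point 1:
  φ: degrees = first 2 digits = 14, minutes = 53.1432; 14 + 53.1432/60 = 14.8857200
  N ⇒ keep positive
  Lon: split at 3 digits → 179° and 43.25189′; 179 + 43.25189/60 = 179.7208648
  E → positive
Point 2:
  Latitude: 29 + 2/60 + 47/3600 = 29.0463889
  S ⇒ negate
  λ: 57° + 31/60 + 5/3600 = 57 + 0.516667 + 0.001389 = 57.5180556
  E → positive
Point 3:
  φ: 63 + 21/60 + 15.7/3600 = 63.3543611
  S → negative
  Lon: 42° + 11/60 + 1.4/3600 = 42 + 0.183333 + 0.000389 = 42.1837222
  W → negative
Point 4:
  φ: split at 2 digits → 15° and 22.8956′; 15 + 22.8956/60 = 15.3815933
  N ⇒ keep positive
  Longitude: split at 3 digits → 000° and 24.9823′; 0 + 24.9823/60 = 0.4163717
  W → negative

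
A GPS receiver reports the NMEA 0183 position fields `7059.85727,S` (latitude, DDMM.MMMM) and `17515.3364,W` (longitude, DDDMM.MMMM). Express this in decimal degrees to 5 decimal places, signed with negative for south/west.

Lat: split at 2 digits → 70° and 59.85727′; 70 + 59.85727/60 = 70.997621
S → negative
Lon: split at 3 digits → 175° and 15.3364′; 175 + 15.3364/60 = 175.255607
W → negative

-70.99762, -175.25561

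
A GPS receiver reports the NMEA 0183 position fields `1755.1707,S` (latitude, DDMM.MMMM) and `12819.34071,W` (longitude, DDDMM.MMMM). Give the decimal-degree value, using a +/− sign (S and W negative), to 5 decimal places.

-17.91951, -128.32235

φ: split at 2 digits → 17° and 55.1707′; 17 + 55.1707/60 = 17.919512
S → negative
Longitude: degrees = first 3 digits = 128, minutes = 19.34071; 128 + 19.34071/60 = 128.322345
hemisphere W, so the sign is −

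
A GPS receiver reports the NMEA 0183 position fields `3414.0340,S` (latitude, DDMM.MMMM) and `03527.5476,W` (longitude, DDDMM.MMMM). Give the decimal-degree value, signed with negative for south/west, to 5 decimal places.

-34.23390, -35.45913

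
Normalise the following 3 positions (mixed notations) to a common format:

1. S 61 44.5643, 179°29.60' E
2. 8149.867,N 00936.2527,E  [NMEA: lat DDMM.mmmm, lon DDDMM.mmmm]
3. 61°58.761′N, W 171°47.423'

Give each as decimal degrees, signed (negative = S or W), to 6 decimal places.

Point 1:
  Latitude: 61 + 44.5643/60 = 61.7427383
  S → negative
  Longitude: 29.6′ = 0.493333°; total 179.4933333
  E → positive
Point 2:
  φ: split at 2 digits → 81° and 49.867′; 81 + 49.867/60 = 81.8311167
  N ⇒ keep positive
  λ: degrees = first 3 digits = 9, minutes = 36.2527; 9 + 36.2527/60 = 9.6042117
  E → positive
Point 3:
  φ: 58.761′ = 0.979350°; total 61.9793500
  N ⇒ keep positive
  Lon: 47.423′ = 0.790383°; total 171.7903833
  W → negative

1. -61.742738, 179.493333
2. 81.831117, 9.604212
3. 61.979350, -171.790383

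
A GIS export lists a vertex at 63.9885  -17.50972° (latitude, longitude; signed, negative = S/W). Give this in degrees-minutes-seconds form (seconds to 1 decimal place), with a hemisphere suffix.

Latitude: 0.988500 × 60 = 59.31000′ → 59′, remainder × 60 = 18.600″
Longitude is negative → W; |value| = 17.509720
Lon: whole degrees 17; 30.58320′ → 30′ and 34.992″

63°59′18.6″ N, 17°30′35.0″ W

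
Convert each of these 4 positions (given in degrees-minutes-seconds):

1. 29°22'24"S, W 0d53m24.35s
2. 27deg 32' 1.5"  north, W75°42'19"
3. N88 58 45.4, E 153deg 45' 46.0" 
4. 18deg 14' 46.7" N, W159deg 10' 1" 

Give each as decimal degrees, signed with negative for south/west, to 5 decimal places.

Point 1:
  φ: 29° + 22/60 + 24/3600 = 29 + 0.366667 + 0.006667 = 29.373333
  S → negative
  Lon: 0 + 53/60 + 24.35/3600 = 0.890097
  W → negative
Point 2:
  Latitude: 27 + 32/60 + 1.5/3600 = 27.533750
  N ⇒ keep positive
  Longitude: 75° + 42/60 + 19/3600 = 75 + 0.700000 + 0.005278 = 75.705278
  W → negative
Point 3:
  Lat: 88 + 58/60 + 45.4/3600 = 88.979278
  N → positive
  λ: 45′ + 46″ = 45.76667′; 153 + 45.76667/60 = 153.762778
  E → positive
Point 4:
  Latitude: 18 + 14/60 + 46.7/3600 = 18.246306
  N ⇒ keep positive
  Lon: 159 + 10/60 + 1/3600 = 159.166944
  W → negative

1. -29.37333, -0.89010
2. 27.53375, -75.70528
3. 88.97928, 153.76278
4. 18.24631, -159.16694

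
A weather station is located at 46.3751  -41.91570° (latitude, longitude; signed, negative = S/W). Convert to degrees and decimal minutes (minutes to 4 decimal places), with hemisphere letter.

46° 22.5060′ N, 41° 54.9420′ W

Lat: 46° + 0.375100 × 60 = 46° 22.506000′
Longitude is negative → W; |value| = 41.915700
Longitude: minutes = (41.915700 − 41) × 60 = 54.942000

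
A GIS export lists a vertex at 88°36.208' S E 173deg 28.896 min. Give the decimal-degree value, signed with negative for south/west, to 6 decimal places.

-88.603467, 173.481600

Latitude: 36.208′ = 0.603467°; total 88.6034667
S → negative
λ: 173 + 28.896/60 = 173.4816000
E → positive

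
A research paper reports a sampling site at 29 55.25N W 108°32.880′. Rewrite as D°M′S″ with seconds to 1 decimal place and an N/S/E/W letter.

Latitude: fractional minutes 0.25000 × 60 = 15.000″
Longitude: fractional minutes 0.88000 × 60 = 52.800″

29°55′15.0″ N, 108°32′52.8″ W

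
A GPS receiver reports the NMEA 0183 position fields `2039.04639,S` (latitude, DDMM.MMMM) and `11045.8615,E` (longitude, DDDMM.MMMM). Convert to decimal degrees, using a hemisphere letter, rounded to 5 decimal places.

φ: degrees = first 2 digits = 20, minutes = 39.04639; 20 + 39.04639/60 = 20.650773
Lon: split at 3 digits → 110° and 45.8615′; 110 + 45.8615/60 = 110.764358

20.65077° S, 110.76436° E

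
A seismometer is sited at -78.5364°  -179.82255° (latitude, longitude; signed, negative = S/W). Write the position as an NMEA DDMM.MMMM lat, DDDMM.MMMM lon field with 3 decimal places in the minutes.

7832.184,S / 17949.353,W

Latitude is negative → S; |value| = 78.536400
Lat: minutes = (78.536400 − 78) × 60 = 32.18400
Longitude is negative → W; |value| = 179.822550
λ: fractional part 0.822550 → 49.35300 minutes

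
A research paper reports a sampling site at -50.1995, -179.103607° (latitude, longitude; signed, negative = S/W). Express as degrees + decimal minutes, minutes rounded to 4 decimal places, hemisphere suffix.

Latitude is negative → S; |value| = 50.199500
Lat: 50° + 0.199500 × 60 = 50° 11.970000′
Longitude is negative → W; |value| = 179.103607
Longitude: fractional part 0.103607 → 6.216420 minutes

50° 11.9700′ S, 179° 6.2164′ W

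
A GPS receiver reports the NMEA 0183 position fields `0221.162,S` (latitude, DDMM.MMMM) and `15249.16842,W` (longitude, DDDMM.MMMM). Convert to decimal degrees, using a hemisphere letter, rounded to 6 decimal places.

2.352700° S, 152.819474° W

Lat: split at 2 digits → 02° and 21.162′; 2 + 21.162/60 = 2.3527000
λ: degrees = first 3 digits = 152, minutes = 49.16842; 152 + 49.16842/60 = 152.8194737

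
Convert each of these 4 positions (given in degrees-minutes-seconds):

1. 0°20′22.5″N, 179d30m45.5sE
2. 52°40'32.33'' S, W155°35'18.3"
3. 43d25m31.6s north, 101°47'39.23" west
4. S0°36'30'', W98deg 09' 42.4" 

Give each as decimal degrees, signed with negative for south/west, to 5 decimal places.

Point 1:
  φ: 20′ + 22.5″ = 20.37500′; 0 + 20.37500/60 = 0.339583
  N ⇒ keep positive
  Longitude: 179 + 30/60 + 45.5/3600 = 179.512639
  E → positive
Point 2:
  φ: 52 + 40/60 + 32.33/3600 = 52.675647
  S ⇒ negate
  Lon: 155 + 35/60 + 18.3/3600 = 155.588417
  hemisphere W, so the sign is −
Point 3:
  Lat: 25′ + 31.6″ = 25.52667′; 43 + 25.52667/60 = 43.425444
  N ⇒ keep positive
  λ: 101 + 47/60 + 39.23/3600 = 101.794231
  hemisphere W, so the sign is −
Point 4:
  Latitude: 36′ + 30″ = 36.50000′; 0 + 36.50000/60 = 0.608333
  hemisphere S, so the sign is −
  Lon: 98 + 9/60 + 42.4/3600 = 98.161778
  W → negative

1. 0.33958, 179.51264
2. -52.67565, -155.58842
3. 43.42544, -101.79423
4. -0.60833, -98.16178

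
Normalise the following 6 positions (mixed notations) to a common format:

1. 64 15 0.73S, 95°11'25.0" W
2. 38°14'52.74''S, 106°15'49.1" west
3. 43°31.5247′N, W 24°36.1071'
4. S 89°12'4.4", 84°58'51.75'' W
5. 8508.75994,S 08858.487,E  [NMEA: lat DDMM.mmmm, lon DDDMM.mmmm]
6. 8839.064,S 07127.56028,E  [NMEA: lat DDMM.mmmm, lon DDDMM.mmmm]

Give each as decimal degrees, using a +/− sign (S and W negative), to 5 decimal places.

Point 1:
  Lat: 64 + 15/60 + 0.73/3600 = 64.250203
  S → negative
  λ: 11′ + 25″ = 11.41667′; 95 + 11.41667/60 = 95.190278
  W ⇒ negate
Point 2:
  Lat: 14′ + 52.74″ = 14.87900′; 38 + 14.87900/60 = 38.247983
  S → negative
  λ: 106° + 15/60 + 49.1/3600 = 106 + 0.250000 + 0.013639 = 106.263639
  hemisphere W, so the sign is −
Point 3:
  φ: 31.5247′ = 0.525412°; total 43.525412
  N ⇒ keep positive
  λ: 36.1071′ = 0.601785°; total 24.601785
  W ⇒ negate
Point 4:
  Lat: 89° + 12/60 + 4.4/3600 = 89 + 0.200000 + 0.001222 = 89.201222
  hemisphere S, so the sign is −
  Lon: 84° + 58/60 + 51.75/3600 = 84 + 0.966667 + 0.014375 = 84.981042
  W → negative
Point 5:
  Latitude: split at 2 digits → 85° and 8.75994′; 85 + 8.75994/60 = 85.145999
  S → negative
  λ: split at 3 digits → 088° and 58.487′; 88 + 58.487/60 = 88.974783
  E → positive
Point 6:
  Latitude: degrees = first 2 digits = 88, minutes = 39.064; 88 + 39.064/60 = 88.651067
  S → negative
  Longitude: degrees = first 3 digits = 71, minutes = 27.56028; 71 + 27.56028/60 = 71.459338
  E ⇒ keep positive

1. -64.25020, -95.19028
2. -38.24798, -106.26364
3. 43.52541, -24.60179
4. -89.20122, -84.98104
5. -85.14600, 88.97478
6. -88.65107, 71.45934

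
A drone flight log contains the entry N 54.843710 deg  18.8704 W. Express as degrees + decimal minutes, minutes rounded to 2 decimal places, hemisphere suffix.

54° 50.62′ N, 18° 52.22′ W

φ: 54° + 0.843710 × 60 = 54° 50.6226′
λ: fractional part 0.870400 → 52.2240 minutes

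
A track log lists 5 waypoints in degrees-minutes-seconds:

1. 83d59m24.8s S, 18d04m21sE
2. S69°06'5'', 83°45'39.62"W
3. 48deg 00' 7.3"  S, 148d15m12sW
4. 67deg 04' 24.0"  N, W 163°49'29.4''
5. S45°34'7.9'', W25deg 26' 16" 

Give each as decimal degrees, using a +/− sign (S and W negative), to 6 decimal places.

1. -83.990222, 18.072500
2. -69.101389, -83.761006
3. -48.002028, -148.253333
4. 67.073333, -163.824833
5. -45.568861, -25.437778

Point 1:
  Lat: 59′ + 24.8″ = 59.41333′; 83 + 59.41333/60 = 83.9902222
  S → negative
  Longitude: 18° + 4/60 + 21/3600 = 18 + 0.066667 + 0.005833 = 18.0725000
  E → positive
Point 2:
  φ: 6′ + 5″ = 6.08333′; 69 + 6.08333/60 = 69.1013889
  S → negative
  Lon: 83 + 45/60 + 39.62/3600 = 83.7610056
  W → negative
Point 3:
  φ: 48° + 0/60 + 7.3/3600 = 48 + 0.000000 + 0.002028 = 48.0020278
  hemisphere S, so the sign is −
  Longitude: 148° + 15/60 + 12/3600 = 148 + 0.250000 + 0.003333 = 148.2533333
  W → negative
Point 4:
  Lat: 67 + 4/60 + 24/3600 = 67.0733333
  N ⇒ keep positive
  λ: 163° + 49/60 + 29.4/3600 = 163 + 0.816667 + 0.008167 = 163.8248333
  W ⇒ negate
Point 5:
  Lat: 34′ + 7.9″ = 34.13167′; 45 + 34.13167/60 = 45.5688611
  S ⇒ negate
  Longitude: 25° + 26/60 + 16/3600 = 25 + 0.433333 + 0.004444 = 25.4377778
  W ⇒ negate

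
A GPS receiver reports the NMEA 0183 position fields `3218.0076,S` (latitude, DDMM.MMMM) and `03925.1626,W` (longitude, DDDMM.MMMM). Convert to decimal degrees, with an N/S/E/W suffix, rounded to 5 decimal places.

φ: split at 2 digits → 32° and 18.0076′; 32 + 18.0076/60 = 32.300127
Lon: split at 3 digits → 039° and 25.1626′; 39 + 25.1626/60 = 39.419377

32.30013° S, 39.41938° W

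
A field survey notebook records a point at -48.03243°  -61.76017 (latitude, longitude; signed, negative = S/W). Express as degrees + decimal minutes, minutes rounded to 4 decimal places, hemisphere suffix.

48° 1.9458′ S, 61° 45.6102′ W

Latitude is negative → S; |value| = 48.032430
φ: fractional part 0.032430 → 1.945800 minutes
Longitude is negative → W; |value| = 61.760170
Longitude: minutes = (61.760170 − 61) × 60 = 45.610200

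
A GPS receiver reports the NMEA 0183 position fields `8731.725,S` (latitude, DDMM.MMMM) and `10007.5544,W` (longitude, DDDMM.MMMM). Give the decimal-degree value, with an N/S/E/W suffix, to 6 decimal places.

87.528750° S, 100.125907° W

φ: degrees = first 2 digits = 87, minutes = 31.725; 87 + 31.725/60 = 87.5287500
Longitude: split at 3 digits → 100° and 7.5544′; 100 + 7.5544/60 = 100.1259067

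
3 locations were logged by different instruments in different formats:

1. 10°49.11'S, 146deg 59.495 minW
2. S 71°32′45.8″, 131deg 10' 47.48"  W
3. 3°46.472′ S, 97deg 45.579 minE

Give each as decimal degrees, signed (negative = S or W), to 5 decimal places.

Point 1:
  φ: 10 + 49.11/60 = 10.818500
  S ⇒ negate
  λ: 146 + 59.495/60 = 146.991583
  hemisphere W, so the sign is −
Point 2:
  φ: 71 + 32/60 + 45.8/3600 = 71.546056
  S → negative
  λ: 131° + 10/60 + 47.48/3600 = 131 + 0.166667 + 0.013189 = 131.179856
  hemisphere W, so the sign is −
Point 3:
  Lat: 46.472′ = 0.774533°; total 3.774533
  S ⇒ negate
  Longitude: 97 + 45.579/60 = 97.759650
  E → positive

1. -10.81850, -146.99158
2. -71.54606, -131.17986
3. -3.77453, 97.75965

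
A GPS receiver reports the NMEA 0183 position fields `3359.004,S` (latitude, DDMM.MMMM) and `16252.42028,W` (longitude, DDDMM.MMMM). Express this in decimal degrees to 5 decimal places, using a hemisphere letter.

φ: degrees = first 2 digits = 33, minutes = 59.004; 33 + 59.004/60 = 33.983400
λ: split at 3 digits → 162° and 52.42028′; 162 + 52.42028/60 = 162.873671

33.98340° S, 162.87367° W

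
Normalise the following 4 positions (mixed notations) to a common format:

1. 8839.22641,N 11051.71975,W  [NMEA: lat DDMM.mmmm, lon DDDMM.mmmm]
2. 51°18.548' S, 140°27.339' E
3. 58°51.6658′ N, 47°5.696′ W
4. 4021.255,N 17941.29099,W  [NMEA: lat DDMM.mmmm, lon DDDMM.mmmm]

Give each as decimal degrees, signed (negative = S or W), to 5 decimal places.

Point 1:
  Lat: split at 2 digits → 88° and 39.22641′; 88 + 39.22641/60 = 88.653774
  N ⇒ keep positive
  λ: degrees = first 3 digits = 110, minutes = 51.71975; 110 + 51.71975/60 = 110.861996
  W → negative
Point 2:
  φ: 18.548′ = 0.309133°; total 51.309133
  hemisphere S, so the sign is −
  Lon: 27.339′ = 0.455650°; total 140.455650
  E → positive
Point 3:
  Lat: 58 + 51.6658/60 = 58.861097
  N → positive
  Lon: 47 + 5.696/60 = 47.094933
  W → negative
Point 4:
  Lat: degrees = first 2 digits = 40, minutes = 21.255; 40 + 21.255/60 = 40.354250
  N → positive
  Longitude: degrees = first 3 digits = 179, minutes = 41.29099; 179 + 41.29099/60 = 179.688183
  hemisphere W, so the sign is −

1. 88.65377, -110.86200
2. -51.30913, 140.45565
3. 58.86110, -47.09493
4. 40.35425, -179.68818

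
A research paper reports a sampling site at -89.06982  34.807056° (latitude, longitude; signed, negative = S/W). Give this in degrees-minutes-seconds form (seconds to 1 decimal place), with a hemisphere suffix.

Latitude is negative → S; |value| = 89.069820
Lat: 0.069820° → 4.18920′; 0.18920 × 60 = 11.352″
Longitude: 0.807056 × 60 = 48.42336′ → 48′, remainder × 60 = 25.402″

89°04′11.4″ S, 34°48′25.4″ E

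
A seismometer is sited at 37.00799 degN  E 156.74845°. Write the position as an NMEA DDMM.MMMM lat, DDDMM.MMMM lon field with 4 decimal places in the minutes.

Lat: fractional part 0.007990 → 0.479400 minutes
λ: 156° + 0.748450 × 60 = 156° 44.907000′

3700.4794,N / 15644.9070,E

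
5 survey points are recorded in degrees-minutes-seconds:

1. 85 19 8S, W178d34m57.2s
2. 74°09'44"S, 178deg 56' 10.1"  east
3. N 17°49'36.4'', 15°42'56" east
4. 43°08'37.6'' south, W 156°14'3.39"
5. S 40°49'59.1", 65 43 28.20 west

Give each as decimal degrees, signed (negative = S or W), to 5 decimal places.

Point 1:
  φ: 85° + 19/60 + 8/3600 = 85 + 0.316667 + 0.002222 = 85.318889
  S ⇒ negate
  λ: 178 + 34/60 + 57.2/3600 = 178.582556
  hemisphere W, so the sign is −
Point 2:
  φ: 9′ + 44″ = 9.73333′; 74 + 9.73333/60 = 74.162222
  S ⇒ negate
  λ: 178° + 56/60 + 10.1/3600 = 178 + 0.933333 + 0.002806 = 178.936139
  E → positive
Point 3:
  φ: 49′ + 36.4″ = 49.60667′; 17 + 49.60667/60 = 17.826778
  N → positive
  Longitude: 15 + 42/60 + 56/3600 = 15.715556
  E → positive
Point 4:
  φ: 43° + 8/60 + 37.6/3600 = 43 + 0.133333 + 0.010444 = 43.143778
  hemisphere S, so the sign is −
  λ: 156 + 14/60 + 3.39/3600 = 156.234275
  W ⇒ negate
Point 5:
  φ: 40 + 49/60 + 59.1/3600 = 40.833083
  hemisphere S, so the sign is −
  λ: 43′ + 28.2″ = 43.47000′; 65 + 43.47000/60 = 65.724500
  W → negative

1. -85.31889, -178.58256
2. -74.16222, 178.93614
3. 17.82678, 15.71556
4. -43.14378, -156.23428
5. -40.83308, -65.72450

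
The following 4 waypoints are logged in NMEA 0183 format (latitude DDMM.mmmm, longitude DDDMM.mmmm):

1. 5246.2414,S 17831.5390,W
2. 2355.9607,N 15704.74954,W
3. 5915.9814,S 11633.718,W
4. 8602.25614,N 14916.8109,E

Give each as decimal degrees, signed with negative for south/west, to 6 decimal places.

1. -52.770690, -178.525650
2. 23.932678, -157.079159
3. -59.266357, -116.561967
4. 86.037602, 149.280182

Point 1:
  Latitude: split at 2 digits → 52° and 46.2414′; 52 + 46.2414/60 = 52.7706900
  S ⇒ negate
  Lon: degrees = first 3 digits = 178, minutes = 31.539; 178 + 31.539/60 = 178.5256500
  hemisphere W, so the sign is −
Point 2:
  φ: degrees = first 2 digits = 23, minutes = 55.9607; 23 + 55.9607/60 = 23.9326783
  N → positive
  Longitude: split at 3 digits → 157° and 4.74954′; 157 + 4.74954/60 = 157.0791590
  hemisphere W, so the sign is −
Point 3:
  Lat: split at 2 digits → 59° and 15.9814′; 59 + 15.9814/60 = 59.2663567
  hemisphere S, so the sign is −
  Longitude: degrees = first 3 digits = 116, minutes = 33.718; 116 + 33.718/60 = 116.5619667
  hemisphere W, so the sign is −
Point 4:
  φ: degrees = first 2 digits = 86, minutes = 2.25614; 86 + 2.25614/60 = 86.0376023
  N → positive
  λ: split at 3 digits → 149° and 16.8109′; 149 + 16.8109/60 = 149.2801817
  E → positive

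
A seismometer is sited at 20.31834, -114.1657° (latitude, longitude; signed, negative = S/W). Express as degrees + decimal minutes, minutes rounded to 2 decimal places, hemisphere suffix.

20° 19.10′ N, 114° 9.94′ W

Lat: fractional part 0.318340 → 19.1004 minutes
Longitude is negative → W; |value| = 114.165700
λ: fractional part 0.165700 → 9.9420 minutes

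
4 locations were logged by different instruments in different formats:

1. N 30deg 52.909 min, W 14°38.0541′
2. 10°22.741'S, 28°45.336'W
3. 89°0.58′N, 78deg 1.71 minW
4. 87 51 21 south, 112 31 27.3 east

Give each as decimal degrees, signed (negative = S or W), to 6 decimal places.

1. 30.881817, -14.634235
2. -10.379017, -28.755600
3. 89.009667, -78.028500
4. -87.855833, 112.524250

Point 1:
  Latitude: 52.909′ = 0.881817°; total 30.8818167
  N ⇒ keep positive
  Lon: 38.0541′ = 0.634235°; total 14.6342350
  W ⇒ negate
Point 2:
  Latitude: 10 + 22.741/60 = 10.3790167
  hemisphere S, so the sign is −
  Longitude: 45.336′ = 0.755600°; total 28.7556000
  W → negative
Point 3:
  φ: 89 + 0.58/60 = 89.0096667
  N ⇒ keep positive
  Longitude: 1.71′ = 0.028500°; total 78.0285000
  hemisphere W, so the sign is −
Point 4:
  φ: 51′ + 21″ = 51.35000′; 87 + 51.35000/60 = 87.8558333
  hemisphere S, so the sign is −
  Longitude: 31′ + 27.3″ = 31.45500′; 112 + 31.45500/60 = 112.5242500
  E → positive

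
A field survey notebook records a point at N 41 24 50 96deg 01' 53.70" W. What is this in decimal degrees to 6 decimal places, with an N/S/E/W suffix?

41.413889° N, 96.031583° W

Latitude: 41° + 24/60 + 50/3600 = 41 + 0.400000 + 0.013889 = 41.4138889
λ: 96 + 1/60 + 53.7/3600 = 96.0315833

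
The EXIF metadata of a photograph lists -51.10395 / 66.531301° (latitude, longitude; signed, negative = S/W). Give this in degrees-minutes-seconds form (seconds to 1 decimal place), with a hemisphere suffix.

51°06′14.2″ S, 66°31′52.7″ E

Latitude is negative → S; |value| = 51.103950
φ: 0.103950° → 6.23700′; 0.23700 × 60 = 14.220″
Lon: 0.531301° → 31.87806′; 0.87806 × 60 = 52.684″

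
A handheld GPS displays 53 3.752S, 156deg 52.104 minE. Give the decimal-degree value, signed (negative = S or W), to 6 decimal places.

-53.062533, 156.868400

Latitude: 3.752′ = 0.062533°; total 53.0625333
hemisphere S, so the sign is −
Lon: 156 + 52.104/60 = 156.8684000
E → positive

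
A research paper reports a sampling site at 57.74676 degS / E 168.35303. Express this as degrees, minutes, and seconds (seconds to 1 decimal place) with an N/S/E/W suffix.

φ: 0.746760° → 44.80560′; 0.80560 × 60 = 48.336″
Lon: 0.353030° → 21.18180′; 0.18180 × 60 = 10.908″

57°44′48.3″ S, 168°21′10.9″ E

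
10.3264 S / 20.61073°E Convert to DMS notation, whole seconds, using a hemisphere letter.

10°19′35″ S, 20°36′39″ E

Latitude: whole degrees 10; 19.58400′ → 19′ and 35.04″
Lon: whole degrees 20; 36.64380′ → 36′ and 38.63″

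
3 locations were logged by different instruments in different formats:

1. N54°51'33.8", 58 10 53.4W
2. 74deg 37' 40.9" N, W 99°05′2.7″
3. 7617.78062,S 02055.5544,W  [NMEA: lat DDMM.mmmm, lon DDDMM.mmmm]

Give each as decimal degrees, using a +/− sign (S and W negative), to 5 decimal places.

1. 54.85939, -58.18150
2. 74.62803, -99.08408
3. -76.29634, -20.92591

Point 1:
  Latitude: 54 + 51/60 + 33.8/3600 = 54.859389
  N → positive
  Lon: 58 + 10/60 + 53.4/3600 = 58.181500
  hemisphere W, so the sign is −
Point 2:
  Lat: 74 + 37/60 + 40.9/3600 = 74.628028
  N ⇒ keep positive
  Longitude: 99 + 5/60 + 2.7/3600 = 99.084083
  hemisphere W, so the sign is −
Point 3:
  φ: split at 2 digits → 76° and 17.78062′; 76 + 17.78062/60 = 76.296344
  hemisphere S, so the sign is −
  Longitude: split at 3 digits → 020° and 55.5544′; 20 + 55.5544/60 = 20.925907
  W → negative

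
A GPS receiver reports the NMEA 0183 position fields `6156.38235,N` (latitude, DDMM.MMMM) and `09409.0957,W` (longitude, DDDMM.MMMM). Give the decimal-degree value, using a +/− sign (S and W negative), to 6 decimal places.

Latitude: split at 2 digits → 61° and 56.38235′; 61 + 56.38235/60 = 61.9397058
N ⇒ keep positive
Longitude: split at 3 digits → 094° and 9.0957′; 94 + 9.0957/60 = 94.1515950
hemisphere W, so the sign is −

61.939706, -94.151595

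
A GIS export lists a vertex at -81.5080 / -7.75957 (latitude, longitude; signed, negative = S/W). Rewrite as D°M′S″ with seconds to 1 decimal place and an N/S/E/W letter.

Latitude is negative → S; |value| = 81.508000
Latitude: 0.508000 × 60 = 30.48000′ → 30′, remainder × 60 = 28.800″
Longitude is negative → W; |value| = 7.759570
Lon: 0.759570 × 60 = 45.57420′ → 45′, remainder × 60 = 34.452″

81°30′28.8″ S, 7°45′34.5″ W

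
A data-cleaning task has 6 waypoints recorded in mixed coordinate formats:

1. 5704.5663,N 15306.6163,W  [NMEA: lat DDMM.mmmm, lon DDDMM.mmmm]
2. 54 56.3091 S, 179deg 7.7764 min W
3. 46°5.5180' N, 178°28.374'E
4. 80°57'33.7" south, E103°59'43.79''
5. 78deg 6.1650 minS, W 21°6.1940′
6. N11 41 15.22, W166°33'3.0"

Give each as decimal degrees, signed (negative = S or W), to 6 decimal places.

1. 57.076105, -153.110272
2. -54.938485, -179.129607
3. 46.091967, 178.472900
4. -80.959361, 103.995497
5. -78.102750, -21.103233
6. 11.687561, -166.550833

Point 1:
  Latitude: degrees = first 2 digits = 57, minutes = 4.5663; 57 + 4.5663/60 = 57.0761050
  N ⇒ keep positive
  λ: degrees = first 3 digits = 153, minutes = 6.6163; 153 + 6.6163/60 = 153.1102717
  W ⇒ negate
Point 2:
  φ: 54 + 56.3091/60 = 54.9384850
  S → negative
  Lon: 7.7764′ = 0.129607°; total 179.1296067
  hemisphere W, so the sign is −
Point 3:
  φ: 46 + 5.518/60 = 46.0919667
  N ⇒ keep positive
  λ: 28.374′ = 0.472900°; total 178.4729000
  E ⇒ keep positive
Point 4:
  φ: 57′ + 33.7″ = 57.56167′; 80 + 57.56167/60 = 80.9593611
  S → negative
  λ: 103° + 59/60 + 43.79/3600 = 103 + 0.983333 + 0.012164 = 103.9954972
  E → positive
Point 5:
  Latitude: 78 + 6.165/60 = 78.1027500
  hemisphere S, so the sign is −
  λ: 21 + 6.194/60 = 21.1032333
  W → negative
Point 6:
  Lat: 41′ + 15.22″ = 41.25367′; 11 + 41.25367/60 = 11.6875611
  N ⇒ keep positive
  Longitude: 166 + 33/60 + 3/3600 = 166.5508333
  hemisphere W, so the sign is −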